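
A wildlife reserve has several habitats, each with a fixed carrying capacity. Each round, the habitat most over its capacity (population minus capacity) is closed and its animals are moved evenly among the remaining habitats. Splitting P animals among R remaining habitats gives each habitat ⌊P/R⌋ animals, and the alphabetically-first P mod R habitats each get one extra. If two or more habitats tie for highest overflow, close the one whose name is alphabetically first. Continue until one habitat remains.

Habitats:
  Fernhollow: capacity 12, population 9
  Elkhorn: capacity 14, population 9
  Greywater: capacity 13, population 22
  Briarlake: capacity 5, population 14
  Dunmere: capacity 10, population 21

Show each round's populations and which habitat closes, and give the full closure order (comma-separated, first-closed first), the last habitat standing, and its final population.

Round 1: Briarlake=14 Dunmere=21 Elkhorn=9 Fernhollow=9 Greywater=22 → close Dunmere (overflow 11)
  21÷4 = 5 each, +1 to first 1
Round 2: Briarlake=20 Elkhorn=14 Fernhollow=14 Greywater=27 → close Briarlake (overflow 15)
  20÷3 = 6 each, +1 to first 2
Round 3: Elkhorn=21 Fernhollow=21 Greywater=33 → close Greywater (overflow 20)
  33÷2 = 16 each, +1 to first 1
Round 4: Elkhorn=38 Fernhollow=37 → close Fernhollow (overflow 25)
  37÷1 = 37 each, +1 to first 0

Closure order: Dunmere, Briarlake, Greywater, Fernhollow
Last habitat: Elkhorn with 75 animals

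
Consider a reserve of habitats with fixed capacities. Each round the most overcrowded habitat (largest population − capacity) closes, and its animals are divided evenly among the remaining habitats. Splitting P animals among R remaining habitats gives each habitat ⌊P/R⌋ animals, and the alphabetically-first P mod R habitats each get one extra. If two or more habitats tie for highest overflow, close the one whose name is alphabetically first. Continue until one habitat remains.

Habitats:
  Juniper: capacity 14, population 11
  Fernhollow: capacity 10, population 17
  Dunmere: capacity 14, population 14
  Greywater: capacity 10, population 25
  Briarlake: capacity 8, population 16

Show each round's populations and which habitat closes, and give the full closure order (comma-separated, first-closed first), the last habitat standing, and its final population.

Closure order: Greywater, Briarlake, Fernhollow, Dunmere
Last habitat: Juniper with 83 animals

Round 1: Briarlake=16 Dunmere=14 Fernhollow=17 Greywater=25 Juniper=11 → close Greywater (overflow 15)
  25÷4 = 6 each, +1 to first 1
Round 2: Briarlake=23 Dunmere=20 Fernhollow=23 Juniper=17 → close Briarlake (overflow 15)
  23÷3 = 7 each, +1 to first 2
Round 3: Dunmere=28 Fernhollow=31 Juniper=24 → close Fernhollow (overflow 21)
  31÷2 = 15 each, +1 to first 1
Round 4: Dunmere=44 Juniper=39 → close Dunmere (overflow 30)
  44÷1 = 44 each, +1 to first 0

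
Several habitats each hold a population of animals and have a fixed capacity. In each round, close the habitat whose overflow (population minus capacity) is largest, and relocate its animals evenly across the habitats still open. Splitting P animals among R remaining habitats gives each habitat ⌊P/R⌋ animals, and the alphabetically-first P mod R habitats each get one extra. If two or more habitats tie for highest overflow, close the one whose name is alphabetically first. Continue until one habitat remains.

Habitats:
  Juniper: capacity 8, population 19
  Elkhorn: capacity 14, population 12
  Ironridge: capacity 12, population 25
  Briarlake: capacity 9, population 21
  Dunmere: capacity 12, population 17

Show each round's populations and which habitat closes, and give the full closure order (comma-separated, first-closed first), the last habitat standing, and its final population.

Round 1: Briarlake=21 Dunmere=17 Elkhorn=12 Ironridge=25 Juniper=19 → close Ironridge (overflow 13)
  25÷4 = 6 each, +1 to first 1
Round 2: Briarlake=28 Dunmere=23 Elkhorn=18 Juniper=25 → close Briarlake (overflow 19)
  28÷3 = 9 each, +1 to first 1
Round 3: Dunmere=33 Elkhorn=27 Juniper=34 → close Juniper (overflow 26)
  34÷2 = 17 each, +1 to first 0
Round 4: Dunmere=50 Elkhorn=44 → close Dunmere (overflow 38)
  50÷1 = 50 each, +1 to first 0

Closure order: Ironridge, Briarlake, Juniper, Dunmere
Last habitat: Elkhorn with 94 animals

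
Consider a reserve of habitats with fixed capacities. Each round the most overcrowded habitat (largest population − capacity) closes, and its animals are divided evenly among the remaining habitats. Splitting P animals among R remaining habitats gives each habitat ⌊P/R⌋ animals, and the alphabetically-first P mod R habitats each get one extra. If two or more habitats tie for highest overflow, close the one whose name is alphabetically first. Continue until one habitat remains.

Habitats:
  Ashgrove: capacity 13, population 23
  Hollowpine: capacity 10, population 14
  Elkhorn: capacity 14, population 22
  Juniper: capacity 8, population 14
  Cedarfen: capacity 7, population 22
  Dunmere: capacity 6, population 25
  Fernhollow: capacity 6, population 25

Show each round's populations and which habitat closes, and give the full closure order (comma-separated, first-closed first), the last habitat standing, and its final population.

Closure order: Dunmere, Fernhollow, Cedarfen, Ashgrove, Elkhorn, Juniper
Last habitat: Hollowpine with 145 animals

Round 1: Ashgrove=23 Cedarfen=22 Dunmere=25 Elkhorn=22 Fernhollow=25 Hollowpine=14 Juniper=14 → close Dunmere (overflow 19)
  25÷6 = 4 each, +1 to first 1
Round 2: Ashgrove=28 Cedarfen=26 Elkhorn=26 Fernhollow=29 Hollowpine=18 Juniper=18 → close Fernhollow (overflow 23)
  29÷5 = 5 each, +1 to first 4
Round 3: Ashgrove=34 Cedarfen=32 Elkhorn=32 Hollowpine=24 Juniper=23 → close Cedarfen (overflow 25)
  32÷4 = 8 each, +1 to first 0
Round 4: Ashgrove=42 Elkhorn=40 Hollowpine=32 Juniper=31 → close Ashgrove (overflow 29)
  42÷3 = 14 each, +1 to first 0
Round 5: Elkhorn=54 Hollowpine=46 Juniper=45 → close Elkhorn (overflow 40)
  54÷2 = 27 each, +1 to first 0
Round 6: Hollowpine=73 Juniper=72 → close Juniper (overflow 64)
  72÷1 = 72 each, +1 to first 0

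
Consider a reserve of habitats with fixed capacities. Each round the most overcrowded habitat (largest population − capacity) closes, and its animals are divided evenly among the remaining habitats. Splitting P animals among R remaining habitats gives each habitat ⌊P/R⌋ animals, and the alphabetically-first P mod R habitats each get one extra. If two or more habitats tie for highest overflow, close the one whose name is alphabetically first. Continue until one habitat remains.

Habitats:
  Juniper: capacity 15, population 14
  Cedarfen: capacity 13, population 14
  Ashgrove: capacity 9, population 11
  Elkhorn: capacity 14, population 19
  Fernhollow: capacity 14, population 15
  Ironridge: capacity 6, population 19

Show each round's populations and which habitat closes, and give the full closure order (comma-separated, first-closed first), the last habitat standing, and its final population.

Closure order: Ironridge, Elkhorn, Ashgrove, Cedarfen, Fernhollow
Last habitat: Juniper with 92 animals

Round 1: Ashgrove=11 Cedarfen=14 Elkhorn=19 Fernhollow=15 Ironridge=19 Juniper=14 → close Ironridge (overflow 13)
  19÷5 = 3 each, +1 to first 4
Round 2: Ashgrove=15 Cedarfen=18 Elkhorn=23 Fernhollow=19 Juniper=17 → close Elkhorn (overflow 9)
  23÷4 = 5 each, +1 to first 3
Round 3: Ashgrove=21 Cedarfen=24 Fernhollow=25 Juniper=22 → close Ashgrove (overflow 12)
  21÷3 = 7 each, +1 to first 0
Round 4: Cedarfen=31 Fernhollow=32 Juniper=29 → close Cedarfen (overflow 18)
  31÷2 = 15 each, +1 to first 1
Round 5: Fernhollow=48 Juniper=44 → close Fernhollow (overflow 34)
  48÷1 = 48 each, +1 to first 0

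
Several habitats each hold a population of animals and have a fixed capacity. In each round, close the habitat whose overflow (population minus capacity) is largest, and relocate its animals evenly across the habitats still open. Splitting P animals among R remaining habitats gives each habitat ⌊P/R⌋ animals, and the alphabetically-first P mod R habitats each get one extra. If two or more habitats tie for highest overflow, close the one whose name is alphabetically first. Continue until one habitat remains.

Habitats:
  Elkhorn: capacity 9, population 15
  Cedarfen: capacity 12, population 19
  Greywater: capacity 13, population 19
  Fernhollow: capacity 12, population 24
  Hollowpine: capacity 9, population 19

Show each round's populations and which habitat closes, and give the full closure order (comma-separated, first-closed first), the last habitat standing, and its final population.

Closure order: Fernhollow, Hollowpine, Cedarfen, Elkhorn
Last habitat: Greywater with 96 animals

Round 1: Cedarfen=19 Elkhorn=15 Fernhollow=24 Greywater=19 Hollowpine=19 → close Fernhollow (overflow 12)
  24÷4 = 6 each, +1 to first 0
Round 2: Cedarfen=25 Elkhorn=21 Greywater=25 Hollowpine=25 → close Hollowpine (overflow 16)
  25÷3 = 8 each, +1 to first 1
Round 3: Cedarfen=34 Elkhorn=29 Greywater=33 → close Cedarfen (overflow 22)
  34÷2 = 17 each, +1 to first 0
Round 4: Elkhorn=46 Greywater=50 → close Elkhorn (overflow 37)
  46÷1 = 46 each, +1 to first 0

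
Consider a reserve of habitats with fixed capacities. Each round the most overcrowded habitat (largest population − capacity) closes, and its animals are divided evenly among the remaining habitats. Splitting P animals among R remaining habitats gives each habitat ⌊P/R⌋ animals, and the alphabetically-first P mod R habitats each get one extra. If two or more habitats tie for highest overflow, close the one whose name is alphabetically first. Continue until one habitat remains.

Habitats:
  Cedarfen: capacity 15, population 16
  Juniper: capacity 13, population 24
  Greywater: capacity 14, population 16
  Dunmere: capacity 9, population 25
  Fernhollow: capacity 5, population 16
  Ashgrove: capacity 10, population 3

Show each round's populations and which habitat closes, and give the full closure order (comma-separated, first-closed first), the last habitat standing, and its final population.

Closure order: Dunmere, Fernhollow, Juniper, Greywater, Cedarfen
Last habitat: Ashgrove with 100 animals

Round 1: Ashgrove=3 Cedarfen=16 Dunmere=25 Fernhollow=16 Greywater=16 Juniper=24 → close Dunmere (overflow 16)
  25÷5 = 5 each, +1 to first 0
Round 2: Ashgrove=8 Cedarfen=21 Fernhollow=21 Greywater=21 Juniper=29 → close Fernhollow (overflow 16)
  21÷4 = 5 each, +1 to first 1
Round 3: Ashgrove=14 Cedarfen=26 Greywater=26 Juniper=34 → close Juniper (overflow 21)
  34÷3 = 11 each, +1 to first 1
Round 4: Ashgrove=26 Cedarfen=37 Greywater=37 → close Greywater (overflow 23)
  37÷2 = 18 each, +1 to first 1
Round 5: Ashgrove=45 Cedarfen=55 → close Cedarfen (overflow 40)
  55÷1 = 55 each, +1 to first 0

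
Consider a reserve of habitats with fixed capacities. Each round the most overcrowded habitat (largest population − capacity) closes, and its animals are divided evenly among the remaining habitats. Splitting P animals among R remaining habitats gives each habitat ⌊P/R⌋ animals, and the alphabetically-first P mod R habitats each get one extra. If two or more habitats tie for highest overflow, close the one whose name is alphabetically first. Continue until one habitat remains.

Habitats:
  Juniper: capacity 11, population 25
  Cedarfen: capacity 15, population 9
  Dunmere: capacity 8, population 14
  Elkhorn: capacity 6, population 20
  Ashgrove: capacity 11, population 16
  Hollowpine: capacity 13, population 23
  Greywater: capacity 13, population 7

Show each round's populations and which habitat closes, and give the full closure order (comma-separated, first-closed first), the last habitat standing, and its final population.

Closure order: Elkhorn, Juniper, Hollowpine, Ashgrove, Dunmere, Cedarfen
Last habitat: Greywater with 114 animals

Round 1: Ashgrove=16 Cedarfen=9 Dunmere=14 Elkhorn=20 Greywater=7 Hollowpine=23 Juniper=25 → close Elkhorn (overflow 14)
  20÷6 = 3 each, +1 to first 2
Round 2: Ashgrove=20 Cedarfen=13 Dunmere=17 Greywater=10 Hollowpine=26 Juniper=28 → close Juniper (overflow 17)
  28÷5 = 5 each, +1 to first 3
Round 3: Ashgrove=26 Cedarfen=19 Dunmere=23 Greywater=15 Hollowpine=31 → close Hollowpine (overflow 18)
  31÷4 = 7 each, +1 to first 3
Round 4: Ashgrove=34 Cedarfen=27 Dunmere=31 Greywater=22 → close Ashgrove (overflow 23)
  34÷3 = 11 each, +1 to first 1
Round 5: Cedarfen=39 Dunmere=42 Greywater=33 → close Dunmere (overflow 34)
  42÷2 = 21 each, +1 to first 0
Round 6: Cedarfen=60 Greywater=54 → close Cedarfen (overflow 45)
  60÷1 = 60 each, +1 to first 0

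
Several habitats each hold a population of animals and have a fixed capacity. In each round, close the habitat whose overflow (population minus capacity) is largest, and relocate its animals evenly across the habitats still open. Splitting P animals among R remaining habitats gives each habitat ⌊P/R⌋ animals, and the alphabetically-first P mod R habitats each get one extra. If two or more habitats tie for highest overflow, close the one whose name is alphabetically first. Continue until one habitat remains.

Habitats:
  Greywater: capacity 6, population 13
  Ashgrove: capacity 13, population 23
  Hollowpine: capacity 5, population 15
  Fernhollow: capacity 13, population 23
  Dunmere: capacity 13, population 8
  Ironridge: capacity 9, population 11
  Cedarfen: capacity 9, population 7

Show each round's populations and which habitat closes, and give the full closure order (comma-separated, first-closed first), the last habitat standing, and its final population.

Closure order: Ashgrove, Fernhollow, Hollowpine, Greywater, Ironridge, Cedarfen
Last habitat: Dunmere with 100 animals

Round 1: Ashgrove=23 Cedarfen=7 Dunmere=8 Fernhollow=23 Greywater=13 Hollowpine=15 Ironridge=11 → close Ashgrove (overflow 10)
  23÷6 = 3 each, +1 to first 5
Round 2: Cedarfen=11 Dunmere=12 Fernhollow=27 Greywater=17 Hollowpine=19 Ironridge=14 → close Fernhollow (overflow 14)
  27÷5 = 5 each, +1 to first 2
Round 3: Cedarfen=17 Dunmere=18 Greywater=22 Hollowpine=24 Ironridge=19 → close Hollowpine (overflow 19)
  24÷4 = 6 each, +1 to first 0
Round 4: Cedarfen=23 Dunmere=24 Greywater=28 Ironridge=25 → close Greywater (overflow 22)
  28÷3 = 9 each, +1 to first 1
Round 5: Cedarfen=33 Dunmere=33 Ironridge=34 → close Ironridge (overflow 25)
  34÷2 = 17 each, +1 to first 0
Round 6: Cedarfen=50 Dunmere=50 → close Cedarfen (overflow 41)
  50÷1 = 50 each, +1 to first 0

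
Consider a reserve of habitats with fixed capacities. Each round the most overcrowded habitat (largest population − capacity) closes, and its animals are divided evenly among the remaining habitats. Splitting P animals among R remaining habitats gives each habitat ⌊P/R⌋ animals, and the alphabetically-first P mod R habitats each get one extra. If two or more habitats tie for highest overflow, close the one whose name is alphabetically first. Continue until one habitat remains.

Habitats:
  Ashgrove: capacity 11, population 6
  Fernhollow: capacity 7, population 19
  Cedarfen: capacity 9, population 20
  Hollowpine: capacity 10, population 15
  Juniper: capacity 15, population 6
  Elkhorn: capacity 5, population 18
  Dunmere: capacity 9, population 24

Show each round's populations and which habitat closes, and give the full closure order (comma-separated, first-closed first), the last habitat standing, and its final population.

Round 1: Ashgrove=6 Cedarfen=20 Dunmere=24 Elkhorn=18 Fernhollow=19 Hollowpine=15 Juniper=6 → close Dunmere (overflow 15)
  24÷6 = 4 each, +1 to first 0
Round 2: Ashgrove=10 Cedarfen=24 Elkhorn=22 Fernhollow=23 Hollowpine=19 Juniper=10 → close Elkhorn (overflow 17)
  22÷5 = 4 each, +1 to first 2
Round 3: Ashgrove=15 Cedarfen=29 Fernhollow=27 Hollowpine=23 Juniper=14 → close Cedarfen (overflow 20)
  29÷4 = 7 each, +1 to first 1
Round 4: Ashgrove=23 Fernhollow=34 Hollowpine=30 Juniper=21 → close Fernhollow (overflow 27)
  34÷3 = 11 each, +1 to first 1
Round 5: Ashgrove=35 Hollowpine=41 Juniper=32 → close Hollowpine (overflow 31)
  41÷2 = 20 each, +1 to first 1
Round 6: Ashgrove=56 Juniper=52 → close Ashgrove (overflow 45)
  56÷1 = 56 each, +1 to first 0

Closure order: Dunmere, Elkhorn, Cedarfen, Fernhollow, Hollowpine, Ashgrove
Last habitat: Juniper with 108 animals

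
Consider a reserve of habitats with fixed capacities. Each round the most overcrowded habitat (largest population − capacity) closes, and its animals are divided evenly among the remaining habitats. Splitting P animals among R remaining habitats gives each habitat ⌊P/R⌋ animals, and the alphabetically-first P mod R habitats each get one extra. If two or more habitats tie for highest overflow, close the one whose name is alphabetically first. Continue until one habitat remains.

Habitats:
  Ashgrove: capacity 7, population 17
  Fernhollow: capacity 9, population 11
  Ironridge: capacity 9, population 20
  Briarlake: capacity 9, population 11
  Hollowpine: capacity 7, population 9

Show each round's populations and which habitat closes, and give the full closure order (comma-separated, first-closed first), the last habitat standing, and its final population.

Closure order: Ironridge, Ashgrove, Briarlake, Fernhollow
Last habitat: Hollowpine with 68 animals

Round 1: Ashgrove=17 Briarlake=11 Fernhollow=11 Hollowpine=9 Ironridge=20 → close Ironridge (overflow 11)
  20÷4 = 5 each, +1 to first 0
Round 2: Ashgrove=22 Briarlake=16 Fernhollow=16 Hollowpine=14 → close Ashgrove (overflow 15)
  22÷3 = 7 each, +1 to first 1
Round 3: Briarlake=24 Fernhollow=23 Hollowpine=21 → close Briarlake (overflow 15)
  24÷2 = 12 each, +1 to first 0
Round 4: Fernhollow=35 Hollowpine=33 → close Fernhollow (overflow 26)
  35÷1 = 35 each, +1 to first 0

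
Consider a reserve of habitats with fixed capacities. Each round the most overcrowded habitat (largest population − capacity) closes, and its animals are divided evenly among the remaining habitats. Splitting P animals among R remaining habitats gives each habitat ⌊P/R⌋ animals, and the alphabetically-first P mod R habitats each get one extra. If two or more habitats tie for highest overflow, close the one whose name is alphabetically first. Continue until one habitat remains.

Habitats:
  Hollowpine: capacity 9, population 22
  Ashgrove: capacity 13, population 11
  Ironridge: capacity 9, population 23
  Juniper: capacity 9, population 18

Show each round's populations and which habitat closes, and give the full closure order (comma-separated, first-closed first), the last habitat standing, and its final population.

Round 1: Ashgrove=11 Hollowpine=22 Ironridge=23 Juniper=18 → close Ironridge (overflow 14)
  23÷3 = 7 each, +1 to first 2
Round 2: Ashgrove=19 Hollowpine=30 Juniper=25 → close Hollowpine (overflow 21)
  30÷2 = 15 each, +1 to first 0
Round 3: Ashgrove=34 Juniper=40 → close Juniper (overflow 31)
  40÷1 = 40 each, +1 to first 0

Closure order: Ironridge, Hollowpine, Juniper
Last habitat: Ashgrove with 74 animals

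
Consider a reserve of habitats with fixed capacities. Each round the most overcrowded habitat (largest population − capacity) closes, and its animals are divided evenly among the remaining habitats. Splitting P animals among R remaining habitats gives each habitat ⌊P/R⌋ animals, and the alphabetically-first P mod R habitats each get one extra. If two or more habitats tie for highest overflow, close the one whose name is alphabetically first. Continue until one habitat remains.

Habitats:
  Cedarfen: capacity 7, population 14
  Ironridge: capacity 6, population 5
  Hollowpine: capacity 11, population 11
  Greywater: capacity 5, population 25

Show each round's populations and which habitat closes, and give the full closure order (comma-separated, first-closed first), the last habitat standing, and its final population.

Round 1: Cedarfen=14 Greywater=25 Hollowpine=11 Ironridge=5 → close Greywater (overflow 20)
  25÷3 = 8 each, +1 to first 1
Round 2: Cedarfen=23 Hollowpine=19 Ironridge=13 → close Cedarfen (overflow 16)
  23÷2 = 11 each, +1 to first 1
Round 3: Hollowpine=31 Ironridge=24 → close Hollowpine (overflow 20)
  31÷1 = 31 each, +1 to first 0

Closure order: Greywater, Cedarfen, Hollowpine
Last habitat: Ironridge with 55 animals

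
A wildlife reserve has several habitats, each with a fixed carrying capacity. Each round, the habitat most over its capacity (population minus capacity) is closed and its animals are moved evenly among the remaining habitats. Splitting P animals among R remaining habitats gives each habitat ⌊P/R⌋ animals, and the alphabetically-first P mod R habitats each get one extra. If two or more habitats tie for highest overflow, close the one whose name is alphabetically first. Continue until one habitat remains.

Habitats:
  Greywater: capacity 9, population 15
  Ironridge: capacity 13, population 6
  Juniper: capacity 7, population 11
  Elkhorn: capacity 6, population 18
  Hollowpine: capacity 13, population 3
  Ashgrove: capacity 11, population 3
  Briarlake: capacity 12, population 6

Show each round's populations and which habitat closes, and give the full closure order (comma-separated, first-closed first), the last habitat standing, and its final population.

Closure order: Elkhorn, Greywater, Juniper, Briarlake, Ashgrove, Hollowpine
Last habitat: Ironridge with 62 animals

Round 1: Ashgrove=3 Briarlake=6 Elkhorn=18 Greywater=15 Hollowpine=3 Ironridge=6 Juniper=11 → close Elkhorn (overflow 12)
  18÷6 = 3 each, +1 to first 0
Round 2: Ashgrove=6 Briarlake=9 Greywater=18 Hollowpine=6 Ironridge=9 Juniper=14 → close Greywater (overflow 9)
  18÷5 = 3 each, +1 to first 3
Round 3: Ashgrove=10 Briarlake=13 Hollowpine=10 Ironridge=12 Juniper=17 → close Juniper (overflow 10)
  17÷4 = 4 each, +1 to first 1
Round 4: Ashgrove=15 Briarlake=17 Hollowpine=14 Ironridge=16 → close Briarlake (overflow 5)
  17÷3 = 5 each, +1 to first 2
Round 5: Ashgrove=21 Hollowpine=20 Ironridge=21 → close Ashgrove (overflow 10)
  21÷2 = 10 each, +1 to first 1
Round 6: Hollowpine=31 Ironridge=31 → close Hollowpine (overflow 18)
  31÷1 = 31 each, +1 to first 0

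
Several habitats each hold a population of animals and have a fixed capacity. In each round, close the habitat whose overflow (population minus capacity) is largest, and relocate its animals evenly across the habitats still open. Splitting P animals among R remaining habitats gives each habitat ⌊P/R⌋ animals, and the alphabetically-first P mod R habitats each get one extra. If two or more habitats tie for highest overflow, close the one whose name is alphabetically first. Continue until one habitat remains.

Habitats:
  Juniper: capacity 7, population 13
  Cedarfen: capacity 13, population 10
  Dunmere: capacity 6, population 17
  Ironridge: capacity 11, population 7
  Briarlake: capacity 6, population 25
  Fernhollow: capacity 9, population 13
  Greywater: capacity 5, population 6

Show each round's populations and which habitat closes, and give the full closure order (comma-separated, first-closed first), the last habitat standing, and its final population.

Closure order: Briarlake, Dunmere, Juniper, Fernhollow, Greywater, Cedarfen
Last habitat: Ironridge with 91 animals

Round 1: Briarlake=25 Cedarfen=10 Dunmere=17 Fernhollow=13 Greywater=6 Ironridge=7 Juniper=13 → close Briarlake (overflow 19)
  25÷6 = 4 each, +1 to first 1
Round 2: Cedarfen=15 Dunmere=21 Fernhollow=17 Greywater=10 Ironridge=11 Juniper=17 → close Dunmere (overflow 15)
  21÷5 = 4 each, +1 to first 1
Round 3: Cedarfen=20 Fernhollow=21 Greywater=14 Ironridge=15 Juniper=21 → close Juniper (overflow 14)
  21÷4 = 5 each, +1 to first 1
Round 4: Cedarfen=26 Fernhollow=26 Greywater=19 Ironridge=20 → close Fernhollow (overflow 17)
  26÷3 = 8 each, +1 to first 2
Round 5: Cedarfen=35 Greywater=28 Ironridge=28 → close Greywater (overflow 23)
  28÷2 = 14 each, +1 to first 0
Round 6: Cedarfen=49 Ironridge=42 → close Cedarfen (overflow 36)
  49÷1 = 49 each, +1 to first 0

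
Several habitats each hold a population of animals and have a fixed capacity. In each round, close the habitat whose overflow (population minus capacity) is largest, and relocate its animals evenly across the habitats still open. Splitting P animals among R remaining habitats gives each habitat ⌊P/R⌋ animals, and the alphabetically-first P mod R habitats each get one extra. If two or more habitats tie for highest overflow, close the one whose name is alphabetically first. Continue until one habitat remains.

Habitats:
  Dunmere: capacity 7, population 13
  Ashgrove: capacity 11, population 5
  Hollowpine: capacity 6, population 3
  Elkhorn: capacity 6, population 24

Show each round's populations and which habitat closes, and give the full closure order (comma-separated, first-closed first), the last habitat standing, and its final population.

Round 1: Ashgrove=5 Dunmere=13 Elkhorn=24 Hollowpine=3 → close Elkhorn (overflow 18)
  24÷3 = 8 each, +1 to first 0
Round 2: Ashgrove=13 Dunmere=21 Hollowpine=11 → close Dunmere (overflow 14)
  21÷2 = 10 each, +1 to first 1
Round 3: Ashgrove=24 Hollowpine=21 → close Hollowpine (overflow 15)
  21÷1 = 21 each, +1 to first 0

Closure order: Elkhorn, Dunmere, Hollowpine
Last habitat: Ashgrove with 45 animals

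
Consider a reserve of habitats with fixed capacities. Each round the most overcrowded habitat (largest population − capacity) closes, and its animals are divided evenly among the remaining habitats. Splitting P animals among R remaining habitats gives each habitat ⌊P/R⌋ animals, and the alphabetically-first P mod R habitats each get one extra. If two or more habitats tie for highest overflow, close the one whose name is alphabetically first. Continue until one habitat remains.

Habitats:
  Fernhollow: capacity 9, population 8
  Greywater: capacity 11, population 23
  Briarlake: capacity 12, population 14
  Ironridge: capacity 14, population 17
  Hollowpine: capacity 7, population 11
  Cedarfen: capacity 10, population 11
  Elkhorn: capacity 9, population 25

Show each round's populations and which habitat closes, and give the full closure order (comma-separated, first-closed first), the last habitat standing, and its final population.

Closure order: Elkhorn, Greywater, Briarlake, Hollowpine, Cedarfen, Ironridge
Last habitat: Fernhollow with 109 animals

Round 1: Briarlake=14 Cedarfen=11 Elkhorn=25 Fernhollow=8 Greywater=23 Hollowpine=11 Ironridge=17 → close Elkhorn (overflow 16)
  25÷6 = 4 each, +1 to first 1
Round 2: Briarlake=19 Cedarfen=15 Fernhollow=12 Greywater=27 Hollowpine=15 Ironridge=21 → close Greywater (overflow 16)
  27÷5 = 5 each, +1 to first 2
Round 3: Briarlake=25 Cedarfen=21 Fernhollow=17 Hollowpine=20 Ironridge=26 → close Briarlake (overflow 13)
  25÷4 = 6 each, +1 to first 1
Round 4: Cedarfen=28 Fernhollow=23 Hollowpine=26 Ironridge=32 → close Hollowpine (overflow 19)
  26÷3 = 8 each, +1 to first 2
Round 5: Cedarfen=37 Fernhollow=32 Ironridge=40 → close Cedarfen (overflow 27)
  37÷2 = 18 each, +1 to first 1
Round 6: Fernhollow=51 Ironridge=58 → close Ironridge (overflow 44)
  58÷1 = 58 each, +1 to first 0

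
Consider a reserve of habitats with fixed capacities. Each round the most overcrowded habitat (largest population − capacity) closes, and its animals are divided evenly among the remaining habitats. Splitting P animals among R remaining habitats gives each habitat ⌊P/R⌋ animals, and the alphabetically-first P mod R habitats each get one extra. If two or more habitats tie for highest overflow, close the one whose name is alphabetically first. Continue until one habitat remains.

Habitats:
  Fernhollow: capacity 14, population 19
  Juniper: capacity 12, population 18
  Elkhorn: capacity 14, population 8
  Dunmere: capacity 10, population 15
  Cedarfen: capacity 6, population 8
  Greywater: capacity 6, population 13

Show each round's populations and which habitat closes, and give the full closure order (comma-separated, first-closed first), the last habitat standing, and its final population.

Round 1: Cedarfen=8 Dunmere=15 Elkhorn=8 Fernhollow=19 Greywater=13 Juniper=18 → close Greywater (overflow 7)
  13÷5 = 2 each, +1 to first 3
Round 2: Cedarfen=11 Dunmere=18 Elkhorn=11 Fernhollow=21 Juniper=20 → close Dunmere (overflow 8)
  18÷4 = 4 each, +1 to first 2
Round 3: Cedarfen=16 Elkhorn=16 Fernhollow=25 Juniper=24 → close Juniper (overflow 12)
  24÷3 = 8 each, +1 to first 0
Round 4: Cedarfen=24 Elkhorn=24 Fernhollow=33 → close Fernhollow (overflow 19)
  33÷2 = 16 each, +1 to first 1
Round 5: Cedarfen=41 Elkhorn=40 → close Cedarfen (overflow 35)
  41÷1 = 41 each, +1 to first 0

Closure order: Greywater, Dunmere, Juniper, Fernhollow, Cedarfen
Last habitat: Elkhorn with 81 animals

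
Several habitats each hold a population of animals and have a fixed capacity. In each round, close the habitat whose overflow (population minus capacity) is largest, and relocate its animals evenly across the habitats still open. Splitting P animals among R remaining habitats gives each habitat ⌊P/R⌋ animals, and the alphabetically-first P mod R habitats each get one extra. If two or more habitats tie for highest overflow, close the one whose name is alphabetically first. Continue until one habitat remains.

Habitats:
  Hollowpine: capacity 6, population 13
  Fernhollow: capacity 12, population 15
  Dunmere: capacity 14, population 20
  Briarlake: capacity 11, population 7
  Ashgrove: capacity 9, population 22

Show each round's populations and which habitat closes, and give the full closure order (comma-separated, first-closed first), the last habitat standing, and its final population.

Round 1: Ashgrove=22 Briarlake=7 Dunmere=20 Fernhollow=15 Hollowpine=13 → close Ashgrove (overflow 13)
  22÷4 = 5 each, +1 to first 2
Round 2: Briarlake=13 Dunmere=26 Fernhollow=20 Hollowpine=18 → close Dunmere (overflow 12)
  26÷3 = 8 each, +1 to first 2
Round 3: Briarlake=22 Fernhollow=29 Hollowpine=26 → close Hollowpine (overflow 20)
  26÷2 = 13 each, +1 to first 0
Round 4: Briarlake=35 Fernhollow=42 → close Fernhollow (overflow 30)
  42÷1 = 42 each, +1 to first 0

Closure order: Ashgrove, Dunmere, Hollowpine, Fernhollow
Last habitat: Briarlake with 77 animals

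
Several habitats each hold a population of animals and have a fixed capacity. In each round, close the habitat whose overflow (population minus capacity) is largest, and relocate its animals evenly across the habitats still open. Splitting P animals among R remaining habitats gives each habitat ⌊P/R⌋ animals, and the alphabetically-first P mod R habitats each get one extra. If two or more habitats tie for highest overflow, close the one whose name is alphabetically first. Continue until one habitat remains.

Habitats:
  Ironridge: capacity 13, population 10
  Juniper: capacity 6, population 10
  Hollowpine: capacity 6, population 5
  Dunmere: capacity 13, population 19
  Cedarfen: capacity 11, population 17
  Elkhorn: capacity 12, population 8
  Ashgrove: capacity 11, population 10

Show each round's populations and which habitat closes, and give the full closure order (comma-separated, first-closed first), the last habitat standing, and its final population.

Closure order: Cedarfen, Dunmere, Juniper, Ashgrove, Hollowpine, Elkhorn
Last habitat: Ironridge with 79 animals

Round 1: Ashgrove=10 Cedarfen=17 Dunmere=19 Elkhorn=8 Hollowpine=5 Ironridge=10 Juniper=10 → close Cedarfen (overflow 6)
  17÷6 = 2 each, +1 to first 5
Round 2: Ashgrove=13 Dunmere=22 Elkhorn=11 Hollowpine=8 Ironridge=13 Juniper=12 → close Dunmere (overflow 9)
  22÷5 = 4 each, +1 to first 2
Round 3: Ashgrove=18 Elkhorn=16 Hollowpine=12 Ironridge=17 Juniper=16 → close Juniper (overflow 10)
  16÷4 = 4 each, +1 to first 0
Round 4: Ashgrove=22 Elkhorn=20 Hollowpine=16 Ironridge=21 → close Ashgrove (overflow 11)
  22÷3 = 7 each, +1 to first 1
Round 5: Elkhorn=28 Hollowpine=23 Ironridge=28 → close Hollowpine (overflow 17)
  23÷2 = 11 each, +1 to first 1
Round 6: Elkhorn=40 Ironridge=39 → close Elkhorn (overflow 28)
  40÷1 = 40 each, +1 to first 0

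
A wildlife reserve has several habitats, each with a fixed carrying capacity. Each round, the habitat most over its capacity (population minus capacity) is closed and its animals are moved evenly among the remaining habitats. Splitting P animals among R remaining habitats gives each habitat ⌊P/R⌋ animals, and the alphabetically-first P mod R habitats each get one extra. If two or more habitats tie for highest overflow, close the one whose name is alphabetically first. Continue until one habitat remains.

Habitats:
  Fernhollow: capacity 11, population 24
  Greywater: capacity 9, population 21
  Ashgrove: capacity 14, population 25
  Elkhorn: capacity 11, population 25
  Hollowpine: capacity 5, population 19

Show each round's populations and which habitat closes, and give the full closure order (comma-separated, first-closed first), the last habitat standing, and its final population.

Round 1: Ashgrove=25 Elkhorn=25 Fernhollow=24 Greywater=21 Hollowpine=19 → close Elkhorn (overflow 14)
  25÷4 = 6 each, +1 to first 1
Round 2: Ashgrove=32 Fernhollow=30 Greywater=27 Hollowpine=25 → close Hollowpine (overflow 20)
  25÷3 = 8 each, +1 to first 1
Round 3: Ashgrove=41 Fernhollow=38 Greywater=35 → close Ashgrove (overflow 27)
  41÷2 = 20 each, +1 to first 1
Round 4: Fernhollow=59 Greywater=55 → close Fernhollow (overflow 48)
  59÷1 = 59 each, +1 to first 0

Closure order: Elkhorn, Hollowpine, Ashgrove, Fernhollow
Last habitat: Greywater with 114 animals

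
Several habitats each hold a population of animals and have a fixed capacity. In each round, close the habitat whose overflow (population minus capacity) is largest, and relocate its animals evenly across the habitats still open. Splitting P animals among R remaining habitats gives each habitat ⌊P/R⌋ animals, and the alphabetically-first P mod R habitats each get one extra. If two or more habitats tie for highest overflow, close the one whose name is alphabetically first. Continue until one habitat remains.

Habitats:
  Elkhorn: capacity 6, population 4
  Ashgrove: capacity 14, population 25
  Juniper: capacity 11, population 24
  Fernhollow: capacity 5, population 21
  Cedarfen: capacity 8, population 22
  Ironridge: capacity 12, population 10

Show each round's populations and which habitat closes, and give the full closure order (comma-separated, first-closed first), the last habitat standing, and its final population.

Closure order: Fernhollow, Cedarfen, Ashgrove, Juniper, Elkhorn
Last habitat: Ironridge with 106 animals

Round 1: Ashgrove=25 Cedarfen=22 Elkhorn=4 Fernhollow=21 Ironridge=10 Juniper=24 → close Fernhollow (overflow 16)
  21÷5 = 4 each, +1 to first 1
Round 2: Ashgrove=30 Cedarfen=26 Elkhorn=8 Ironridge=14 Juniper=28 → close Cedarfen (overflow 18)
  26÷4 = 6 each, +1 to first 2
Round 3: Ashgrove=37 Elkhorn=15 Ironridge=20 Juniper=34 → close Ashgrove (overflow 23)
  37÷3 = 12 each, +1 to first 1
Round 4: Elkhorn=28 Ironridge=32 Juniper=46 → close Juniper (overflow 35)
  46÷2 = 23 each, +1 to first 0
Round 5: Elkhorn=51 Ironridge=55 → close Elkhorn (overflow 45)
  51÷1 = 51 each, +1 to first 0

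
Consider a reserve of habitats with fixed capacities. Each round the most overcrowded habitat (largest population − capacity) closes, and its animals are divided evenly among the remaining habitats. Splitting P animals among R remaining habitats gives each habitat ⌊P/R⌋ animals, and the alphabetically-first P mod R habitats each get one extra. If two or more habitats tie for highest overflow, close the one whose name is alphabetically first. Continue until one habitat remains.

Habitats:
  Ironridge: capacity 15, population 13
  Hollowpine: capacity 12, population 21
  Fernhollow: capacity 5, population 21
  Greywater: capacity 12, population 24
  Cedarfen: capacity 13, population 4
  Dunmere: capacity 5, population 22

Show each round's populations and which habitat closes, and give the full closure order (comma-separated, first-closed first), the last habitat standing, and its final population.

Round 1: Cedarfen=4 Dunmere=22 Fernhollow=21 Greywater=24 Hollowpine=21 Ironridge=13 → close Dunmere (overflow 17)
  22÷5 = 4 each, +1 to first 2
Round 2: Cedarfen=9 Fernhollow=26 Greywater=28 Hollowpine=25 Ironridge=17 → close Fernhollow (overflow 21)
  26÷4 = 6 each, +1 to first 2
Round 3: Cedarfen=16 Greywater=35 Hollowpine=31 Ironridge=23 → close Greywater (overflow 23)
  35÷3 = 11 each, +1 to first 2
Round 4: Cedarfen=28 Hollowpine=43 Ironridge=34 → close Hollowpine (overflow 31)
  43÷2 = 21 each, +1 to first 1
Round 5: Cedarfen=50 Ironridge=55 → close Ironridge (overflow 40)
  55÷1 = 55 each, +1 to first 0

Closure order: Dunmere, Fernhollow, Greywater, Hollowpine, Ironridge
Last habitat: Cedarfen with 105 animals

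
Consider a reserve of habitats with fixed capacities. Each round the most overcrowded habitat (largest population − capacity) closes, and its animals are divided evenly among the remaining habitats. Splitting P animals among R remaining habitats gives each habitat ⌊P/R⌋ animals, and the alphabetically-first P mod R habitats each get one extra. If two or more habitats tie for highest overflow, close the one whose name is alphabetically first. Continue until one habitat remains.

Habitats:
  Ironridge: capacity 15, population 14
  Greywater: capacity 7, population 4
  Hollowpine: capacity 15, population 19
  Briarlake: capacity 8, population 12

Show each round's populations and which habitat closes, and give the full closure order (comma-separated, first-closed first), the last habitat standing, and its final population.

Closure order: Briarlake, Hollowpine, Ironridge
Last habitat: Greywater with 49 animals

Round 1: Briarlake=12 Greywater=4 Hollowpine=19 Ironridge=14 → close Briarlake (overflow 4)
  12÷3 = 4 each, +1 to first 0
Round 2: Greywater=8 Hollowpine=23 Ironridge=18 → close Hollowpine (overflow 8)
  23÷2 = 11 each, +1 to first 1
Round 3: Greywater=20 Ironridge=29 → close Ironridge (overflow 14)
  29÷1 = 29 each, +1 to first 0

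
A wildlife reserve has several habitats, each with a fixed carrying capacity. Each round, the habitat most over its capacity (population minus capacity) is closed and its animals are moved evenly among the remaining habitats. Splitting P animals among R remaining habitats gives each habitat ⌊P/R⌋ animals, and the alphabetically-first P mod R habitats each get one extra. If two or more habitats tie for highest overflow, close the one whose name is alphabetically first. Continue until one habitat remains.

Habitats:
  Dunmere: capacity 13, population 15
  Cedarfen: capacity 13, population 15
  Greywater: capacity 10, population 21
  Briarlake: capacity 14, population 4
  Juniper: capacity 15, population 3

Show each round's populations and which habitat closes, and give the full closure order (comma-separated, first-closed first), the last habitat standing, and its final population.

Round 1: Briarlake=4 Cedarfen=15 Dunmere=15 Greywater=21 Juniper=3 → close Greywater (overflow 11)
  21÷4 = 5 each, +1 to first 1
Round 2: Briarlake=10 Cedarfen=20 Dunmere=20 Juniper=8 → close Cedarfen (overflow 7)
  20÷3 = 6 each, +1 to first 2
Round 3: Briarlake=17 Dunmere=27 Juniper=14 → close Dunmere (overflow 14)
  27÷2 = 13 each, +1 to first 1
Round 4: Briarlake=31 Juniper=27 → close Briarlake (overflow 17)
  31÷1 = 31 each, +1 to first 0

Closure order: Greywater, Cedarfen, Dunmere, Briarlake
Last habitat: Juniper with 58 animals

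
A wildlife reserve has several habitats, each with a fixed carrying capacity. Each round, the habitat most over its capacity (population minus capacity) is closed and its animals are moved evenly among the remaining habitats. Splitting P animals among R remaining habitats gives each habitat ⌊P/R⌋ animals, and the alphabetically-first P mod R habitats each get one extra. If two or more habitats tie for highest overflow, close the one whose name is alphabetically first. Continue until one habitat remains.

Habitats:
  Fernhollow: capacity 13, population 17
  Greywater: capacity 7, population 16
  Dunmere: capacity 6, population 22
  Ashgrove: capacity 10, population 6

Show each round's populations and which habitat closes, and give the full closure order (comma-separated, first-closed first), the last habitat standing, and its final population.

Closure order: Dunmere, Greywater, Fernhollow
Last habitat: Ashgrove with 61 animals

Round 1: Ashgrove=6 Dunmere=22 Fernhollow=17 Greywater=16 → close Dunmere (overflow 16)
  22÷3 = 7 each, +1 to first 1
Round 2: Ashgrove=14 Fernhollow=24 Greywater=23 → close Greywater (overflow 16)
  23÷2 = 11 each, +1 to first 1
Round 3: Ashgrove=26 Fernhollow=35 → close Fernhollow (overflow 22)
  35÷1 = 35 each, +1 to first 0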